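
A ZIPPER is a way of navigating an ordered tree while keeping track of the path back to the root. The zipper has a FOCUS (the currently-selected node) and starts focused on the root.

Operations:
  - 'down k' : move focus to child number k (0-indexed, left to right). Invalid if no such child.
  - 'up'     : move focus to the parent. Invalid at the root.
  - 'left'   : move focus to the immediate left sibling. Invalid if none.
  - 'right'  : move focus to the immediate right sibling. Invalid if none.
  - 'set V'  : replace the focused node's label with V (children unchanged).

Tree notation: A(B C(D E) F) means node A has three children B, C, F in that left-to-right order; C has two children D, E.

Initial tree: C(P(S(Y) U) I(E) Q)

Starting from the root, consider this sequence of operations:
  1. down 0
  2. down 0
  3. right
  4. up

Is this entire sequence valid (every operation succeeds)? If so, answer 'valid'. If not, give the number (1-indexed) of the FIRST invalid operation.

Step 1 (down 0): focus=P path=0 depth=1 children=['S', 'U'] left=[] right=['I', 'Q'] parent=C
Step 2 (down 0): focus=S path=0/0 depth=2 children=['Y'] left=[] right=['U'] parent=P
Step 3 (right): focus=U path=0/1 depth=2 children=[] left=['S'] right=[] parent=P
Step 4 (up): focus=P path=0 depth=1 children=['S', 'U'] left=[] right=['I', 'Q'] parent=C

Answer: valid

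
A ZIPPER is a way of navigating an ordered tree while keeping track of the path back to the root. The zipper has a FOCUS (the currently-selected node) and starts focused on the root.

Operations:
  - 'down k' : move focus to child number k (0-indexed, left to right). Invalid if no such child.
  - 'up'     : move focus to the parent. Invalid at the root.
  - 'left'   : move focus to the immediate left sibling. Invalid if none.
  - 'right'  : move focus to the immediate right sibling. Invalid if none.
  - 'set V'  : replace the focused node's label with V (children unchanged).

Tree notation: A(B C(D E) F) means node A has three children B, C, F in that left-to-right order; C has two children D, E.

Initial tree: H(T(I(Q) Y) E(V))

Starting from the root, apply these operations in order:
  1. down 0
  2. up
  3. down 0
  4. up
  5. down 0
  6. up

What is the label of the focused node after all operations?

Step 1 (down 0): focus=T path=0 depth=1 children=['I', 'Y'] left=[] right=['E'] parent=H
Step 2 (up): focus=H path=root depth=0 children=['T', 'E'] (at root)
Step 3 (down 0): focus=T path=0 depth=1 children=['I', 'Y'] left=[] right=['E'] parent=H
Step 4 (up): focus=H path=root depth=0 children=['T', 'E'] (at root)
Step 5 (down 0): focus=T path=0 depth=1 children=['I', 'Y'] left=[] right=['E'] parent=H
Step 6 (up): focus=H path=root depth=0 children=['T', 'E'] (at root)

Answer: H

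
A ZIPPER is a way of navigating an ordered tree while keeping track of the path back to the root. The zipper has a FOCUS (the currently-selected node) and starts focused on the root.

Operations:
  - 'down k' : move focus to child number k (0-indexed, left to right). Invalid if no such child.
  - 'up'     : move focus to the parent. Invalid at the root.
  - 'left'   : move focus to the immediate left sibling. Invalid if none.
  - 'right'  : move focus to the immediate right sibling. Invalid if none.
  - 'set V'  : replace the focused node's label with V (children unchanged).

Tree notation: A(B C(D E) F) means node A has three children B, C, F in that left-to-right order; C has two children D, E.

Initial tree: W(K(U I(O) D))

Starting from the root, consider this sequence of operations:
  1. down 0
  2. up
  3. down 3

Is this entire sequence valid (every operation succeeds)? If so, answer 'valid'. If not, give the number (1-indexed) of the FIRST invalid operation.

Answer: 3

Derivation:
Step 1 (down 0): focus=K path=0 depth=1 children=['U', 'I', 'D'] left=[] right=[] parent=W
Step 2 (up): focus=W path=root depth=0 children=['K'] (at root)
Step 3 (down 3): INVALID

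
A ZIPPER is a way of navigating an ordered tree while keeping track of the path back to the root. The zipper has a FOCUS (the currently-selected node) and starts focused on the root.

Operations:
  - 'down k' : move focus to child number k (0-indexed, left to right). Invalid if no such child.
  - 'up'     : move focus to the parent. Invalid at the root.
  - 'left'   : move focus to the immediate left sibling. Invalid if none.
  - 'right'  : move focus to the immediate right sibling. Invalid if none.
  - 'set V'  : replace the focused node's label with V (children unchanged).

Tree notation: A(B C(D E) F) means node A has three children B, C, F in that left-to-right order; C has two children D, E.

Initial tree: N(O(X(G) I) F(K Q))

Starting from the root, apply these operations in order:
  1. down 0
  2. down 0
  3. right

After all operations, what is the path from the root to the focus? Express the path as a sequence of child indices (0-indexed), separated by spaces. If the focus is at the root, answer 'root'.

Step 1 (down 0): focus=O path=0 depth=1 children=['X', 'I'] left=[] right=['F'] parent=N
Step 2 (down 0): focus=X path=0/0 depth=2 children=['G'] left=[] right=['I'] parent=O
Step 3 (right): focus=I path=0/1 depth=2 children=[] left=['X'] right=[] parent=O

Answer: 0 1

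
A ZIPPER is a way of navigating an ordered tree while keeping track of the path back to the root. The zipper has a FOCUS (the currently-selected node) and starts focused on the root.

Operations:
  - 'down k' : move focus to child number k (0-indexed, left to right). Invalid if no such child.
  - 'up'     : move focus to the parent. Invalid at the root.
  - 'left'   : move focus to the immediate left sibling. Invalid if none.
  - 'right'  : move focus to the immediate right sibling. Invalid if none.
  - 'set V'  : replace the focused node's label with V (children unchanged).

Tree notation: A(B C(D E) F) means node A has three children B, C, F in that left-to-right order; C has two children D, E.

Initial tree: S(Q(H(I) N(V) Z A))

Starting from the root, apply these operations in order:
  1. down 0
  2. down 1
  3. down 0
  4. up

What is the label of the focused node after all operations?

Answer: N

Derivation:
Step 1 (down 0): focus=Q path=0 depth=1 children=['H', 'N', 'Z', 'A'] left=[] right=[] parent=S
Step 2 (down 1): focus=N path=0/1 depth=2 children=['V'] left=['H'] right=['Z', 'A'] parent=Q
Step 3 (down 0): focus=V path=0/1/0 depth=3 children=[] left=[] right=[] parent=N
Step 4 (up): focus=N path=0/1 depth=2 children=['V'] left=['H'] right=['Z', 'A'] parent=Q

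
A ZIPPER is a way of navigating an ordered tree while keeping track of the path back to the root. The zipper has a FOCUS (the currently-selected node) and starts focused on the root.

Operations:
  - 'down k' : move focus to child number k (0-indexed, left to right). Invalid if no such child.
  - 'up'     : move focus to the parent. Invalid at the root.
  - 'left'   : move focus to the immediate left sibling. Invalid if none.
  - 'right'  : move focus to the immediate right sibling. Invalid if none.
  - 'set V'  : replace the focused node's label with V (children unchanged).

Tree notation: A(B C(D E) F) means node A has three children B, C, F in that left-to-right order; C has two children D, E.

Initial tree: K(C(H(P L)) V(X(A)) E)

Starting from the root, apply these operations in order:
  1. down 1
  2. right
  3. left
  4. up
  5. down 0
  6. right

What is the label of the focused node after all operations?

Step 1 (down 1): focus=V path=1 depth=1 children=['X'] left=['C'] right=['E'] parent=K
Step 2 (right): focus=E path=2 depth=1 children=[] left=['C', 'V'] right=[] parent=K
Step 3 (left): focus=V path=1 depth=1 children=['X'] left=['C'] right=['E'] parent=K
Step 4 (up): focus=K path=root depth=0 children=['C', 'V', 'E'] (at root)
Step 5 (down 0): focus=C path=0 depth=1 children=['H'] left=[] right=['V', 'E'] parent=K
Step 6 (right): focus=V path=1 depth=1 children=['X'] left=['C'] right=['E'] parent=K

Answer: V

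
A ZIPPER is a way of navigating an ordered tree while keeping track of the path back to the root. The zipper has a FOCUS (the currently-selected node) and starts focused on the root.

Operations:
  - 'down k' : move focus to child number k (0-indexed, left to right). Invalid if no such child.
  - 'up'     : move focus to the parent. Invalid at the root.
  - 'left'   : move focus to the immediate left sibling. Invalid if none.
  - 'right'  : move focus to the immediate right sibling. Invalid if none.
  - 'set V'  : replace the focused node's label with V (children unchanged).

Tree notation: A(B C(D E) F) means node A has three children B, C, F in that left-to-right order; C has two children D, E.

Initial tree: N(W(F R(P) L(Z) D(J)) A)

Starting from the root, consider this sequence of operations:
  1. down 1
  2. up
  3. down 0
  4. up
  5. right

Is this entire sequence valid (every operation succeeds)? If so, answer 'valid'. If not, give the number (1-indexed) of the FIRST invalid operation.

Step 1 (down 1): focus=A path=1 depth=1 children=[] left=['W'] right=[] parent=N
Step 2 (up): focus=N path=root depth=0 children=['W', 'A'] (at root)
Step 3 (down 0): focus=W path=0 depth=1 children=['F', 'R', 'L', 'D'] left=[] right=['A'] parent=N
Step 4 (up): focus=N path=root depth=0 children=['W', 'A'] (at root)
Step 5 (right): INVALID

Answer: 5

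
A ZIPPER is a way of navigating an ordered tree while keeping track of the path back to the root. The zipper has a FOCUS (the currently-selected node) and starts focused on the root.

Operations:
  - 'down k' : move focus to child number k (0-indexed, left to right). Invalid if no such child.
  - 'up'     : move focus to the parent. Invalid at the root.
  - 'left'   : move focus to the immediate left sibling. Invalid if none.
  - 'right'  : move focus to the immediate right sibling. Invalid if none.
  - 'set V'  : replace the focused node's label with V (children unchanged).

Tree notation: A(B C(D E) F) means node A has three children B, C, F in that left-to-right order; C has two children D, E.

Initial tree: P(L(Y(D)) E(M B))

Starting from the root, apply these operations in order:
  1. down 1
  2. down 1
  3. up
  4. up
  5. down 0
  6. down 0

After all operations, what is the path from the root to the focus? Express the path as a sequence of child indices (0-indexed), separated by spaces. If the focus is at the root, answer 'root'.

Step 1 (down 1): focus=E path=1 depth=1 children=['M', 'B'] left=['L'] right=[] parent=P
Step 2 (down 1): focus=B path=1/1 depth=2 children=[] left=['M'] right=[] parent=E
Step 3 (up): focus=E path=1 depth=1 children=['M', 'B'] left=['L'] right=[] parent=P
Step 4 (up): focus=P path=root depth=0 children=['L', 'E'] (at root)
Step 5 (down 0): focus=L path=0 depth=1 children=['Y'] left=[] right=['E'] parent=P
Step 6 (down 0): focus=Y path=0/0 depth=2 children=['D'] left=[] right=[] parent=L

Answer: 0 0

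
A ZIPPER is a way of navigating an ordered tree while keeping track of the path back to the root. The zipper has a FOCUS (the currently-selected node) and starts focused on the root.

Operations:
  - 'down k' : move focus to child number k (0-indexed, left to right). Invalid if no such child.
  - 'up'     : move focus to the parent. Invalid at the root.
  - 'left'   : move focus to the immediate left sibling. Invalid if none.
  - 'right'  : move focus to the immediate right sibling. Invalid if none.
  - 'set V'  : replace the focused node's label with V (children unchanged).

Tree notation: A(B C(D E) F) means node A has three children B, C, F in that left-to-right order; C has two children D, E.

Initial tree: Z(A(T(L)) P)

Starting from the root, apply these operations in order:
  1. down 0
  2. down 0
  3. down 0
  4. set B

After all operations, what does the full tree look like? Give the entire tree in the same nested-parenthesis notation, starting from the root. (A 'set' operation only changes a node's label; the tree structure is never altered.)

Answer: Z(A(T(B)) P)

Derivation:
Step 1 (down 0): focus=A path=0 depth=1 children=['T'] left=[] right=['P'] parent=Z
Step 2 (down 0): focus=T path=0/0 depth=2 children=['L'] left=[] right=[] parent=A
Step 3 (down 0): focus=L path=0/0/0 depth=3 children=[] left=[] right=[] parent=T
Step 4 (set B): focus=B path=0/0/0 depth=3 children=[] left=[] right=[] parent=T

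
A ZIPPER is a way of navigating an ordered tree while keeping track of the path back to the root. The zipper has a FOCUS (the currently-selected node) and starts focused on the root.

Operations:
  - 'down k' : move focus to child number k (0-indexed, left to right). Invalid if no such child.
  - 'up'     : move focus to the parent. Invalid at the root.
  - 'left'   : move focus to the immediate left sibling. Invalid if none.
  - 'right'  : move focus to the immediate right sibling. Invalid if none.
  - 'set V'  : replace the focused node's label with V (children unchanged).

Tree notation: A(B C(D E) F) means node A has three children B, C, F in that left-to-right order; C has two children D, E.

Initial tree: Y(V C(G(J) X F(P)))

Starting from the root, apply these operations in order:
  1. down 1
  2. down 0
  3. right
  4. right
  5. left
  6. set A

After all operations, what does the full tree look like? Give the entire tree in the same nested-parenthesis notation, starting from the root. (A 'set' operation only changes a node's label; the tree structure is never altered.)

Step 1 (down 1): focus=C path=1 depth=1 children=['G', 'X', 'F'] left=['V'] right=[] parent=Y
Step 2 (down 0): focus=G path=1/0 depth=2 children=['J'] left=[] right=['X', 'F'] parent=C
Step 3 (right): focus=X path=1/1 depth=2 children=[] left=['G'] right=['F'] parent=C
Step 4 (right): focus=F path=1/2 depth=2 children=['P'] left=['G', 'X'] right=[] parent=C
Step 5 (left): focus=X path=1/1 depth=2 children=[] left=['G'] right=['F'] parent=C
Step 6 (set A): focus=A path=1/1 depth=2 children=[] left=['G'] right=['F'] parent=C

Answer: Y(V C(G(J) A F(P)))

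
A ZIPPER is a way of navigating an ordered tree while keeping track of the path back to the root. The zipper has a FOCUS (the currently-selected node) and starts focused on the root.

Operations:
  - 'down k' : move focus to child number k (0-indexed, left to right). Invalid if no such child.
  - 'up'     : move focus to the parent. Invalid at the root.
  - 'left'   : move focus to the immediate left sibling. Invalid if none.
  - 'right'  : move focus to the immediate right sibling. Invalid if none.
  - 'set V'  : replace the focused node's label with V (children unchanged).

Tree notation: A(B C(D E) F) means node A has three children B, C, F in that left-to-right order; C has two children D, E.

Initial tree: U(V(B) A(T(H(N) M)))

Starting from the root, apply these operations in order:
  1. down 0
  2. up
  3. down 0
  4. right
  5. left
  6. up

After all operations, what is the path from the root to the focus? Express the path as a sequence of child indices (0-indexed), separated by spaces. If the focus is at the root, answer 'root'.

Answer: root

Derivation:
Step 1 (down 0): focus=V path=0 depth=1 children=['B'] left=[] right=['A'] parent=U
Step 2 (up): focus=U path=root depth=0 children=['V', 'A'] (at root)
Step 3 (down 0): focus=V path=0 depth=1 children=['B'] left=[] right=['A'] parent=U
Step 4 (right): focus=A path=1 depth=1 children=['T'] left=['V'] right=[] parent=U
Step 5 (left): focus=V path=0 depth=1 children=['B'] left=[] right=['A'] parent=U
Step 6 (up): focus=U path=root depth=0 children=['V', 'A'] (at root)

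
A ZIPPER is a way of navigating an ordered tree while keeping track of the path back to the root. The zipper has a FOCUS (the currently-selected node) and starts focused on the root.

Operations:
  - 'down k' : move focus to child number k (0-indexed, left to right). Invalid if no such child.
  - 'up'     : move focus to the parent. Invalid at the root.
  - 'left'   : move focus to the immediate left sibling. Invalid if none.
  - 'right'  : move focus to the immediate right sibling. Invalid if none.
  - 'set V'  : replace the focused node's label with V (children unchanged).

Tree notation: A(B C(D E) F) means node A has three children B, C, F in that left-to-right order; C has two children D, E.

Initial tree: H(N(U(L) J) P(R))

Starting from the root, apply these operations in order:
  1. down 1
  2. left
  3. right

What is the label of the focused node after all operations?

Step 1 (down 1): focus=P path=1 depth=1 children=['R'] left=['N'] right=[] parent=H
Step 2 (left): focus=N path=0 depth=1 children=['U', 'J'] left=[] right=['P'] parent=H
Step 3 (right): focus=P path=1 depth=1 children=['R'] left=['N'] right=[] parent=H

Answer: P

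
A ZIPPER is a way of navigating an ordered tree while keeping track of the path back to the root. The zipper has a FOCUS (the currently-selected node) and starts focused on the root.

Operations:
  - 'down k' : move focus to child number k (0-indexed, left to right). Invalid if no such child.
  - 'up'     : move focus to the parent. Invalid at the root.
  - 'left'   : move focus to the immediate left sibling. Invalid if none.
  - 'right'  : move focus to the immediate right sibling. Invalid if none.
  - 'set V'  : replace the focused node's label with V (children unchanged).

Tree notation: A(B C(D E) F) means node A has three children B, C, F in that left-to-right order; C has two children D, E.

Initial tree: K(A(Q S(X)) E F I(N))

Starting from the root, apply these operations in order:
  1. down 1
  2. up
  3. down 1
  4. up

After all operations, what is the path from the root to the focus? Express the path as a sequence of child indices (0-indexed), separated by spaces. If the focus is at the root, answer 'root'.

Step 1 (down 1): focus=E path=1 depth=1 children=[] left=['A'] right=['F', 'I'] parent=K
Step 2 (up): focus=K path=root depth=0 children=['A', 'E', 'F', 'I'] (at root)
Step 3 (down 1): focus=E path=1 depth=1 children=[] left=['A'] right=['F', 'I'] parent=K
Step 4 (up): focus=K path=root depth=0 children=['A', 'E', 'F', 'I'] (at root)

Answer: root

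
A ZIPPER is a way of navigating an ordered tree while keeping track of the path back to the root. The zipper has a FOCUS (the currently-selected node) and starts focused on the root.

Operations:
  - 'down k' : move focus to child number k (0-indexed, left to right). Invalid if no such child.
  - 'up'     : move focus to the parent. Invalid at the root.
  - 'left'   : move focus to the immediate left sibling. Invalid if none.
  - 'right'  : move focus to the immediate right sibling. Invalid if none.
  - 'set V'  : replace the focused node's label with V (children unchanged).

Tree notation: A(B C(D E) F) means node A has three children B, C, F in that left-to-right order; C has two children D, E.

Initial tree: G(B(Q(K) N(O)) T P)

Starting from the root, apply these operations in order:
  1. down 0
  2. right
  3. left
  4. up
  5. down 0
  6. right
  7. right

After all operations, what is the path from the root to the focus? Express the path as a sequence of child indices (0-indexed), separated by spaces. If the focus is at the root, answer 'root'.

Step 1 (down 0): focus=B path=0 depth=1 children=['Q', 'N'] left=[] right=['T', 'P'] parent=G
Step 2 (right): focus=T path=1 depth=1 children=[] left=['B'] right=['P'] parent=G
Step 3 (left): focus=B path=0 depth=1 children=['Q', 'N'] left=[] right=['T', 'P'] parent=G
Step 4 (up): focus=G path=root depth=0 children=['B', 'T', 'P'] (at root)
Step 5 (down 0): focus=B path=0 depth=1 children=['Q', 'N'] left=[] right=['T', 'P'] parent=G
Step 6 (right): focus=T path=1 depth=1 children=[] left=['B'] right=['P'] parent=G
Step 7 (right): focus=P path=2 depth=1 children=[] left=['B', 'T'] right=[] parent=G

Answer: 2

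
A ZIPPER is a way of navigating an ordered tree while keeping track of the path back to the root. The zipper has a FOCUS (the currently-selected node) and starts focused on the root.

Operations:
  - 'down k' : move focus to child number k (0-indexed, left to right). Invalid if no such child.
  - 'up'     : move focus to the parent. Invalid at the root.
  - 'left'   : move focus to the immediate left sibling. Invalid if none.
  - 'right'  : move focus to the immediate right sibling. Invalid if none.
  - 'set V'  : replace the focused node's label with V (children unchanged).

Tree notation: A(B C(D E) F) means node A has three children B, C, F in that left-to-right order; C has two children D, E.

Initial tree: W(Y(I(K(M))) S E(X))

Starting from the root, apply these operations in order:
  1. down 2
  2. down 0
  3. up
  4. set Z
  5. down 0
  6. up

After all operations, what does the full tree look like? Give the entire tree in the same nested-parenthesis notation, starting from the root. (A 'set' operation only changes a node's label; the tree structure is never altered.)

Answer: W(Y(I(K(M))) S Z(X))

Derivation:
Step 1 (down 2): focus=E path=2 depth=1 children=['X'] left=['Y', 'S'] right=[] parent=W
Step 2 (down 0): focus=X path=2/0 depth=2 children=[] left=[] right=[] parent=E
Step 3 (up): focus=E path=2 depth=1 children=['X'] left=['Y', 'S'] right=[] parent=W
Step 4 (set Z): focus=Z path=2 depth=1 children=['X'] left=['Y', 'S'] right=[] parent=W
Step 5 (down 0): focus=X path=2/0 depth=2 children=[] left=[] right=[] parent=Z
Step 6 (up): focus=Z path=2 depth=1 children=['X'] left=['Y', 'S'] right=[] parent=W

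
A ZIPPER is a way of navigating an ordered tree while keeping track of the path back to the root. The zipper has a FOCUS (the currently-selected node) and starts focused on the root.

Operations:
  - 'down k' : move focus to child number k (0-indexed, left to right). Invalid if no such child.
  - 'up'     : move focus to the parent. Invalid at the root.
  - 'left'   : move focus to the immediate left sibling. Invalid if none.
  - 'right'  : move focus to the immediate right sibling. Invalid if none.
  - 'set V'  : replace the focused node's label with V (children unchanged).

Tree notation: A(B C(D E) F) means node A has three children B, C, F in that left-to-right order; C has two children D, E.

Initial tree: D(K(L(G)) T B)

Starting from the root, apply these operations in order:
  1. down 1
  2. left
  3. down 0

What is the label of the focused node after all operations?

Step 1 (down 1): focus=T path=1 depth=1 children=[] left=['K'] right=['B'] parent=D
Step 2 (left): focus=K path=0 depth=1 children=['L'] left=[] right=['T', 'B'] parent=D
Step 3 (down 0): focus=L path=0/0 depth=2 children=['G'] left=[] right=[] parent=K

Answer: L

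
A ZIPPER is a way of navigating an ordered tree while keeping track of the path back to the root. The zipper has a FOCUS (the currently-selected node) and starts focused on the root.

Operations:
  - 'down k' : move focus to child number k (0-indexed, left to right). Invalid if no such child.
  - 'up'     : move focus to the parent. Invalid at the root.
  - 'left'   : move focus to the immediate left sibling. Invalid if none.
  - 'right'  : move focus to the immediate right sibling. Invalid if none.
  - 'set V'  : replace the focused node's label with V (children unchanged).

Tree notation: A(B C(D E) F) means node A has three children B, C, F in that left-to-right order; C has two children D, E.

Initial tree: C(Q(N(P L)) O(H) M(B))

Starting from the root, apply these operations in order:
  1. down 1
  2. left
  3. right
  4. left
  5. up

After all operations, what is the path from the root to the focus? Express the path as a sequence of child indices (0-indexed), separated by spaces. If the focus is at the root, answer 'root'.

Step 1 (down 1): focus=O path=1 depth=1 children=['H'] left=['Q'] right=['M'] parent=C
Step 2 (left): focus=Q path=0 depth=1 children=['N'] left=[] right=['O', 'M'] parent=C
Step 3 (right): focus=O path=1 depth=1 children=['H'] left=['Q'] right=['M'] parent=C
Step 4 (left): focus=Q path=0 depth=1 children=['N'] left=[] right=['O', 'M'] parent=C
Step 5 (up): focus=C path=root depth=0 children=['Q', 'O', 'M'] (at root)

Answer: root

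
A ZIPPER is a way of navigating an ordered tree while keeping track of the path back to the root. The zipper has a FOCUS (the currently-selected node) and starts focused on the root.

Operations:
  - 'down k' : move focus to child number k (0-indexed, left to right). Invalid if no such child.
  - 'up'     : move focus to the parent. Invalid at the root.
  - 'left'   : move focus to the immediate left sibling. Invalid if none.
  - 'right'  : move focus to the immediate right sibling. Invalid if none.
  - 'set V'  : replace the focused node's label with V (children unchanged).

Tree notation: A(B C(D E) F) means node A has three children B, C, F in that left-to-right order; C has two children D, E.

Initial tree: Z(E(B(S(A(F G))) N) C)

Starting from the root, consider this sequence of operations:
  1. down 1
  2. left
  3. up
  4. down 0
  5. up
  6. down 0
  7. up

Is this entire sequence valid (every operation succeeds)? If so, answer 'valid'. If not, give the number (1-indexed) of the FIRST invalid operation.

Step 1 (down 1): focus=C path=1 depth=1 children=[] left=['E'] right=[] parent=Z
Step 2 (left): focus=E path=0 depth=1 children=['B', 'N'] left=[] right=['C'] parent=Z
Step 3 (up): focus=Z path=root depth=0 children=['E', 'C'] (at root)
Step 4 (down 0): focus=E path=0 depth=1 children=['B', 'N'] left=[] right=['C'] parent=Z
Step 5 (up): focus=Z path=root depth=0 children=['E', 'C'] (at root)
Step 6 (down 0): focus=E path=0 depth=1 children=['B', 'N'] left=[] right=['C'] parent=Z
Step 7 (up): focus=Z path=root depth=0 children=['E', 'C'] (at root)

Answer: valid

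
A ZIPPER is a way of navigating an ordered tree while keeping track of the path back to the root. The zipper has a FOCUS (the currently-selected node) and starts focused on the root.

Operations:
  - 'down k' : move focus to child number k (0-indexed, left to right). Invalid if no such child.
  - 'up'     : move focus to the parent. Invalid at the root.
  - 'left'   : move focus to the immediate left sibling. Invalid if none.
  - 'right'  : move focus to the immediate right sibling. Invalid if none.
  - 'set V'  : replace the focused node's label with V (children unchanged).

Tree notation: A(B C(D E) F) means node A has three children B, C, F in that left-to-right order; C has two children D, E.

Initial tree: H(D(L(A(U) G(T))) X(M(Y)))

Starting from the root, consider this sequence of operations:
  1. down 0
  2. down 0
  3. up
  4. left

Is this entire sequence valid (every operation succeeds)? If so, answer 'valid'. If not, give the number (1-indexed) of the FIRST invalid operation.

Step 1 (down 0): focus=D path=0 depth=1 children=['L'] left=[] right=['X'] parent=H
Step 2 (down 0): focus=L path=0/0 depth=2 children=['A', 'G'] left=[] right=[] parent=D
Step 3 (up): focus=D path=0 depth=1 children=['L'] left=[] right=['X'] parent=H
Step 4 (left): INVALID

Answer: 4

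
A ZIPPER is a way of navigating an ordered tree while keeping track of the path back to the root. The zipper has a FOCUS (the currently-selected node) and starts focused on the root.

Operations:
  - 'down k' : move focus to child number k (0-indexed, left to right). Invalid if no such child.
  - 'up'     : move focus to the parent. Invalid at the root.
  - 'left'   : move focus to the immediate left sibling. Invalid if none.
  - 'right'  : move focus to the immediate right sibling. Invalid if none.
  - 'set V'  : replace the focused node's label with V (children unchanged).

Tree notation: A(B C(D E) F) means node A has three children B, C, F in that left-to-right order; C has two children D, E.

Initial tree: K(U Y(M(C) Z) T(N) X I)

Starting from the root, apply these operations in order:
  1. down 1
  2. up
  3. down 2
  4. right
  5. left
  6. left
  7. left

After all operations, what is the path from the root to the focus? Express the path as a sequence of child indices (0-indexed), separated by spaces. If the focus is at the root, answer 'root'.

Answer: 0

Derivation:
Step 1 (down 1): focus=Y path=1 depth=1 children=['M', 'Z'] left=['U'] right=['T', 'X', 'I'] parent=K
Step 2 (up): focus=K path=root depth=0 children=['U', 'Y', 'T', 'X', 'I'] (at root)
Step 3 (down 2): focus=T path=2 depth=1 children=['N'] left=['U', 'Y'] right=['X', 'I'] parent=K
Step 4 (right): focus=X path=3 depth=1 children=[] left=['U', 'Y', 'T'] right=['I'] parent=K
Step 5 (left): focus=T path=2 depth=1 children=['N'] left=['U', 'Y'] right=['X', 'I'] parent=K
Step 6 (left): focus=Y path=1 depth=1 children=['M', 'Z'] left=['U'] right=['T', 'X', 'I'] parent=K
Step 7 (left): focus=U path=0 depth=1 children=[] left=[] right=['Y', 'T', 'X', 'I'] parent=K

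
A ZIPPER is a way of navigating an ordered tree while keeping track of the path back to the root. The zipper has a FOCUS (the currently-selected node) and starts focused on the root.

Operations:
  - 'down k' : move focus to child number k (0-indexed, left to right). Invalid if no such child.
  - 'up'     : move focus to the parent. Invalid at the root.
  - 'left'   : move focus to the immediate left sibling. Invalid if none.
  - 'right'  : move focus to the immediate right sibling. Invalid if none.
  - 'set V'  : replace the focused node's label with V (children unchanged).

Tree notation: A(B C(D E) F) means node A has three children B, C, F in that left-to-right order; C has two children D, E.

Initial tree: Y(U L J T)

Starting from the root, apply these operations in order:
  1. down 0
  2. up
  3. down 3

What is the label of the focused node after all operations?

Answer: T

Derivation:
Step 1 (down 0): focus=U path=0 depth=1 children=[] left=[] right=['L', 'J', 'T'] parent=Y
Step 2 (up): focus=Y path=root depth=0 children=['U', 'L', 'J', 'T'] (at root)
Step 3 (down 3): focus=T path=3 depth=1 children=[] left=['U', 'L', 'J'] right=[] parent=Y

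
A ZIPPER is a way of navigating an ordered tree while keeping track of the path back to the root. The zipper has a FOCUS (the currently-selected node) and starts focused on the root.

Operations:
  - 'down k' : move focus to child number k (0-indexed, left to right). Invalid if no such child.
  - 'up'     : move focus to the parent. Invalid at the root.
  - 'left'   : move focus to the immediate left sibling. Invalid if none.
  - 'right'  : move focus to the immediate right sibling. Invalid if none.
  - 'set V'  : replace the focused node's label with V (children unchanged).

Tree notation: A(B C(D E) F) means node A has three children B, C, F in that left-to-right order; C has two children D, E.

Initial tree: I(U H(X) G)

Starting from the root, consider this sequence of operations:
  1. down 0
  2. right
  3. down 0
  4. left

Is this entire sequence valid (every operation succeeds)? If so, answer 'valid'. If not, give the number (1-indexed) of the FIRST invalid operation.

Step 1 (down 0): focus=U path=0 depth=1 children=[] left=[] right=['H', 'G'] parent=I
Step 2 (right): focus=H path=1 depth=1 children=['X'] left=['U'] right=['G'] parent=I
Step 3 (down 0): focus=X path=1/0 depth=2 children=[] left=[] right=[] parent=H
Step 4 (left): INVALID

Answer: 4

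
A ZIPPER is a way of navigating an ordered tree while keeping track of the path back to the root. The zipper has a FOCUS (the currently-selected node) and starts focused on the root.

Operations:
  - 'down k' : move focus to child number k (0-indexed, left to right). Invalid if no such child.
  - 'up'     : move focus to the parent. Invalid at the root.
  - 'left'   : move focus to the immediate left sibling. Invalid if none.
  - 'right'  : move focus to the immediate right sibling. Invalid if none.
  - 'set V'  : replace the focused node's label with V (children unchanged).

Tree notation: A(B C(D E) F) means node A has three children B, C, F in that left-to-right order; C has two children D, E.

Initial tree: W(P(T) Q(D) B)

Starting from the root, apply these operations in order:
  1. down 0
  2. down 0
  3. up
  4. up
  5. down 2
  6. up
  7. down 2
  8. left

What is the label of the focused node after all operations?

Step 1 (down 0): focus=P path=0 depth=1 children=['T'] left=[] right=['Q', 'B'] parent=W
Step 2 (down 0): focus=T path=0/0 depth=2 children=[] left=[] right=[] parent=P
Step 3 (up): focus=P path=0 depth=1 children=['T'] left=[] right=['Q', 'B'] parent=W
Step 4 (up): focus=W path=root depth=0 children=['P', 'Q', 'B'] (at root)
Step 5 (down 2): focus=B path=2 depth=1 children=[] left=['P', 'Q'] right=[] parent=W
Step 6 (up): focus=W path=root depth=0 children=['P', 'Q', 'B'] (at root)
Step 7 (down 2): focus=B path=2 depth=1 children=[] left=['P', 'Q'] right=[] parent=W
Step 8 (left): focus=Q path=1 depth=1 children=['D'] left=['P'] right=['B'] parent=W

Answer: Q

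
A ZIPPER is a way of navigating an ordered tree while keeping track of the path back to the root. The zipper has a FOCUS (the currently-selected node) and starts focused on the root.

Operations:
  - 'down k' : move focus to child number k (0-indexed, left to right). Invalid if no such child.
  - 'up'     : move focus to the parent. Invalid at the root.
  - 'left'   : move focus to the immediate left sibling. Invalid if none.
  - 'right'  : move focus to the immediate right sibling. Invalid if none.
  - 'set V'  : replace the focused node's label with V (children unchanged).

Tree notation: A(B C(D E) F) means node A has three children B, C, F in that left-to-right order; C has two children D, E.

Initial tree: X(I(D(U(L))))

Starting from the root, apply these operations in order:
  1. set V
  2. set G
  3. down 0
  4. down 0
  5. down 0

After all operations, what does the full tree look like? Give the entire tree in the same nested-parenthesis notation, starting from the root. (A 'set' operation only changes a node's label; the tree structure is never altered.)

Step 1 (set V): focus=V path=root depth=0 children=['I'] (at root)
Step 2 (set G): focus=G path=root depth=0 children=['I'] (at root)
Step 3 (down 0): focus=I path=0 depth=1 children=['D'] left=[] right=[] parent=G
Step 4 (down 0): focus=D path=0/0 depth=2 children=['U'] left=[] right=[] parent=I
Step 5 (down 0): focus=U path=0/0/0 depth=3 children=['L'] left=[] right=[] parent=D

Answer: G(I(D(U(L))))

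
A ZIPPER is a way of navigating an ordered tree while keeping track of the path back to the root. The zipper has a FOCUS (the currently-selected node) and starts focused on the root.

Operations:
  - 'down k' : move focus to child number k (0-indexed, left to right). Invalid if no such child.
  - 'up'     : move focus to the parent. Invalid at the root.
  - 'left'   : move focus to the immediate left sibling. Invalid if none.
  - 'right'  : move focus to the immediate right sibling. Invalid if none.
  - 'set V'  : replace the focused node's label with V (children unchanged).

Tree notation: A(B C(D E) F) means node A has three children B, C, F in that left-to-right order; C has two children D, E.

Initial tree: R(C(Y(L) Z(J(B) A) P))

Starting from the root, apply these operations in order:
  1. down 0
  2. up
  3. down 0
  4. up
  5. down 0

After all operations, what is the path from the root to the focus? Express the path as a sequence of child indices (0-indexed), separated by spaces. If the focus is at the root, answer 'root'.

Answer: 0

Derivation:
Step 1 (down 0): focus=C path=0 depth=1 children=['Y', 'Z', 'P'] left=[] right=[] parent=R
Step 2 (up): focus=R path=root depth=0 children=['C'] (at root)
Step 3 (down 0): focus=C path=0 depth=1 children=['Y', 'Z', 'P'] left=[] right=[] parent=R
Step 4 (up): focus=R path=root depth=0 children=['C'] (at root)
Step 5 (down 0): focus=C path=0 depth=1 children=['Y', 'Z', 'P'] left=[] right=[] parent=R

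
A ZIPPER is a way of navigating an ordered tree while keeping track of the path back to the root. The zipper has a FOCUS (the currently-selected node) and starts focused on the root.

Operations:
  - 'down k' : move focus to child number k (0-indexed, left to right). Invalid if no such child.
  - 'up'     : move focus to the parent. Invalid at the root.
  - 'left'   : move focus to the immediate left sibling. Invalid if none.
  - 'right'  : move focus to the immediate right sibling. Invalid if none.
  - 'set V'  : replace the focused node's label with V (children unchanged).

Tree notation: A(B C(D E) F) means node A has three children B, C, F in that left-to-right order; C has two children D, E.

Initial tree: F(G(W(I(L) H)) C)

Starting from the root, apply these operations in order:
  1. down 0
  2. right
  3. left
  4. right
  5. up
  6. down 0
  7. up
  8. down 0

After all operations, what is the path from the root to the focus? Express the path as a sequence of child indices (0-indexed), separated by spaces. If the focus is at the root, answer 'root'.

Step 1 (down 0): focus=G path=0 depth=1 children=['W'] left=[] right=['C'] parent=F
Step 2 (right): focus=C path=1 depth=1 children=[] left=['G'] right=[] parent=F
Step 3 (left): focus=G path=0 depth=1 children=['W'] left=[] right=['C'] parent=F
Step 4 (right): focus=C path=1 depth=1 children=[] left=['G'] right=[] parent=F
Step 5 (up): focus=F path=root depth=0 children=['G', 'C'] (at root)
Step 6 (down 0): focus=G path=0 depth=1 children=['W'] left=[] right=['C'] parent=F
Step 7 (up): focus=F path=root depth=0 children=['G', 'C'] (at root)
Step 8 (down 0): focus=G path=0 depth=1 children=['W'] left=[] right=['C'] parent=F

Answer: 0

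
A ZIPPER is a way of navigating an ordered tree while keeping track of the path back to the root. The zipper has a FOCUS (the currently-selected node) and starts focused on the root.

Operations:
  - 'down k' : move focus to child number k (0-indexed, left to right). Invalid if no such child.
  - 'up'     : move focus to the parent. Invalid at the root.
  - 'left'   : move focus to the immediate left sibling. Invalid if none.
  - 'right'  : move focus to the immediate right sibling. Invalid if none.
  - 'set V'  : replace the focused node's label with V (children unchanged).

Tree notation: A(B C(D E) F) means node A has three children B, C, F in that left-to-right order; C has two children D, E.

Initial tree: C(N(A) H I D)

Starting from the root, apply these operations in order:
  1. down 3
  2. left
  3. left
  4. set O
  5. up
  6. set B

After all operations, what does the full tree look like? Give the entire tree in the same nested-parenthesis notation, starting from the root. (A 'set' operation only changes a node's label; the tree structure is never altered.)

Step 1 (down 3): focus=D path=3 depth=1 children=[] left=['N', 'H', 'I'] right=[] parent=C
Step 2 (left): focus=I path=2 depth=1 children=[] left=['N', 'H'] right=['D'] parent=C
Step 3 (left): focus=H path=1 depth=1 children=[] left=['N'] right=['I', 'D'] parent=C
Step 4 (set O): focus=O path=1 depth=1 children=[] left=['N'] right=['I', 'D'] parent=C
Step 5 (up): focus=C path=root depth=0 children=['N', 'O', 'I', 'D'] (at root)
Step 6 (set B): focus=B path=root depth=0 children=['N', 'O', 'I', 'D'] (at root)

Answer: B(N(A) O I D)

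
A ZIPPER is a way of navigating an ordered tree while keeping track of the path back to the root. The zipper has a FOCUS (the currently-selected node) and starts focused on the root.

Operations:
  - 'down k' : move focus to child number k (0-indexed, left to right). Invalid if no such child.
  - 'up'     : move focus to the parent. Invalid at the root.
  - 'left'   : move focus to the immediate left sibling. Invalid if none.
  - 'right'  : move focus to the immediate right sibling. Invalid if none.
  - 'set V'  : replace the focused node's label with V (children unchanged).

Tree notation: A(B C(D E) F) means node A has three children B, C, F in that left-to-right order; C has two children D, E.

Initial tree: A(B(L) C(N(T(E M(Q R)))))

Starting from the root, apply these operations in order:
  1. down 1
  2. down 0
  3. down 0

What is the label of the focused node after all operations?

Step 1 (down 1): focus=C path=1 depth=1 children=['N'] left=['B'] right=[] parent=A
Step 2 (down 0): focus=N path=1/0 depth=2 children=['T'] left=[] right=[] parent=C
Step 3 (down 0): focus=T path=1/0/0 depth=3 children=['E', 'M'] left=[] right=[] parent=N

Answer: T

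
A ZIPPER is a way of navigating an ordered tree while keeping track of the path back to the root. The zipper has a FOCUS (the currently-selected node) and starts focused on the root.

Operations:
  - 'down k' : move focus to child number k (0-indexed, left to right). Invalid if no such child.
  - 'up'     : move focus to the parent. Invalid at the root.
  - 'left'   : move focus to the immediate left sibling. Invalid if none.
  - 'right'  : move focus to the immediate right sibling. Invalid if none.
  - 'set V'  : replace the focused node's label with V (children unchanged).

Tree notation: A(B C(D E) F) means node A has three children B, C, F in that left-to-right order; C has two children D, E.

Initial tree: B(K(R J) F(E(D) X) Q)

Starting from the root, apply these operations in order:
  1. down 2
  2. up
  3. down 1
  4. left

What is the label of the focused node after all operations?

Answer: K

Derivation:
Step 1 (down 2): focus=Q path=2 depth=1 children=[] left=['K', 'F'] right=[] parent=B
Step 2 (up): focus=B path=root depth=0 children=['K', 'F', 'Q'] (at root)
Step 3 (down 1): focus=F path=1 depth=1 children=['E', 'X'] left=['K'] right=['Q'] parent=B
Step 4 (left): focus=K path=0 depth=1 children=['R', 'J'] left=[] right=['F', 'Q'] parent=B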